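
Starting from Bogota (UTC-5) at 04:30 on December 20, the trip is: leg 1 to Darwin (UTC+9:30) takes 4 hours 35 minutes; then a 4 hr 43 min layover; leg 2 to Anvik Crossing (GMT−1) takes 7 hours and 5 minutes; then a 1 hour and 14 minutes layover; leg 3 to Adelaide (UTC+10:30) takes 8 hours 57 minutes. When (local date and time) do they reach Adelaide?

Convert departure to UTC: 04:30 + 5:00 = 09:30 UTC on Dec 20.
Add 4 hours 35 minutes leg 1 → 14:05 UTC.
Add 4 hours 43 minutes layover in Darwin → 18:48 UTC.
Add 7 hours 5 minutes leg 2 → 01:53 UTC (Dec 21).
Add 1 hour and 14 minutes layover in Anvik Crossing → 03:07 UTC.
Add 8 hours 57 minutes leg 3 → 12:04 UTC.
Adelaide is UTC+10:30, so local arrival = 12:04 + 10:30 = 22:34 on Dec 21.

22:34 on December 21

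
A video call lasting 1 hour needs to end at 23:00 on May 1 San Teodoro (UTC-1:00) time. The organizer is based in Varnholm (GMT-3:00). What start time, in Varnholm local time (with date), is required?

20:00 on May 1

Target end time in UTC: 23:00 + 1:00 = 00:00 on May 2.
Subtract 1 hour → start 23:00 UTC on May 1.
Varnholm is UTC−3:00: 23:00 − 3:00 = 20:00 on May 1.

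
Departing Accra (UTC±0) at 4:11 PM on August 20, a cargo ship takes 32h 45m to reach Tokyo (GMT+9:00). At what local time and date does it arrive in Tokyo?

9:56 AM on Aug 22

Tokyo is 9:00 ahead of Accra.
After 32 hours and 45 minutes it is 12:56 AM (Aug 22) in Accra.
Shift by the zone difference: 12:56 AM + 9:00 = 9:56 AM on Aug 22 in Tokyo.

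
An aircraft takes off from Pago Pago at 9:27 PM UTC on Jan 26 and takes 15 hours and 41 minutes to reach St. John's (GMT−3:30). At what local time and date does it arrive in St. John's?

Departure is given in UTC: 9:27 PM on Jan 26.
Add 15 hours 41 minutes → 1:08 PM UTC (Jan 27).
St. John's is UTC−3:30: 1:08 PM − 3:30 = 9:38 AM on Jan 27.

9:38 AM on January 27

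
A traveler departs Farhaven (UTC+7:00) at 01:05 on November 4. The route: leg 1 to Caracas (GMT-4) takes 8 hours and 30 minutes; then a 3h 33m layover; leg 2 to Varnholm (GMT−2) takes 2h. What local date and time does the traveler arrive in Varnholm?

Convert departure to UTC: 01:05 − 7:00 = 18:05 UTC on Nov 3.
Add 8 hours 30 minutes leg 1 → 02:35 UTC (Nov 4).
Add 3 hours 33 minutes layover in Caracas → 06:08 UTC.
Add 2 hours leg 2 → 08:08 UTC.
Varnholm is UTC−2:00, so local arrival = 08:08 − 2:00 = 06:08 on Nov 4.

06:08 on Nov 4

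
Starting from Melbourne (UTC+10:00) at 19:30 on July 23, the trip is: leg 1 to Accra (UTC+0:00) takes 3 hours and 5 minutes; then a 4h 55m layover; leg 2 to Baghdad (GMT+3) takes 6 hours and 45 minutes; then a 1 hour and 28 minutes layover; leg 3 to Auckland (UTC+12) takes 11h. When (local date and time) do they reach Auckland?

00:43 on July 25

Convert departure to UTC: 19:30 − 10:00 = 09:30 UTC on Jul 23.
Add 3 hours and 5 minutes leg 1 → 12:35 UTC.
Add 4 hours and 55 minutes layover in Accra → 17:30 UTC.
Add 6 hours and 45 minutes leg 2 → 00:15 UTC (Jul 24).
Add 1 hour and 28 minutes layover in Baghdad → 01:43 UTC.
Add 11 hours leg 3 → 12:43 UTC.
Auckland is UTC+12:00, so local arrival = 12:43 + 12:00 = 00:43 on Jul 25.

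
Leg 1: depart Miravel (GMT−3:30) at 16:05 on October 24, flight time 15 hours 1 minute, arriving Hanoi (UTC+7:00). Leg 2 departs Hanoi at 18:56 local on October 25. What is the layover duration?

1 hour 20 minutes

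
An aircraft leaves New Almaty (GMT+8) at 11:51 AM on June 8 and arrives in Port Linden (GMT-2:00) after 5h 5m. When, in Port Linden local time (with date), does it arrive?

Convert departure to UTC: 11:51 AM − 8:00 = 3:51 AM UTC on Jun 8.
Add 5 hours 5 minutes travel time → 8:56 AM UTC.
Port Linden is UTC−2:00, so local arrival = 8:56 AM − 2:00 = 6:56 AM on Jun 8.

6:56 AM on Jun 8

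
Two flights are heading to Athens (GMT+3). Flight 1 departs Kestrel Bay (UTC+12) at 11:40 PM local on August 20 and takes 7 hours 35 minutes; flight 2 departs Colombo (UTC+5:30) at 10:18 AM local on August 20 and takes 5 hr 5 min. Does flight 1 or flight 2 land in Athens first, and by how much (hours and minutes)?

Flight 1 in UTC: 11:40 PM − 12:00 = 11:40 AM on Aug 20.
+7 hours 35 minutes → arrive 7:15 PM UTC on Aug 20.
Flight 2 in UTC: 10:18 AM − 5:30 = 4:48 AM on Aug 20.
+5 hours and 5 minutes → arrive 9:53 AM UTC on Aug 20.
Flight 2 lands earlier by 9 hours 22 minutes.

the second, by 9 hours 22 minutes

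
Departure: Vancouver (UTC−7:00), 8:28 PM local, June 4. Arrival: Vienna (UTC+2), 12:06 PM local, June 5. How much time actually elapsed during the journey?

6 hours 38 minutes

Departure in UTC: 8:28 PM + 7:00 = 3:28 AM on Jun 5.
Arrival in UTC: 12:06 PM − 2:00 = 10:06 AM on Jun 5.
Elapsed = 10:06 AM − 3:28 AM = 6 hours 38 minutes.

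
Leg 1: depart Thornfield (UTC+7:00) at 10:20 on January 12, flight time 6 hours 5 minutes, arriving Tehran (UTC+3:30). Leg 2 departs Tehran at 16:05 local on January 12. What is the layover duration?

Convert departure to UTC: 10:20 − 7:00 = 03:20 UTC on Jan 12.
Add 6 hours 5 minutes flight time → 09:25 UTC.
Tehran is UTC+3:30, so local arrival = 09:25 + 3:30 = 12:55 on Jan 12.
Layover = 16:05 − 12:55 = 3 hours 10 minutes.

3 hours 10 minutes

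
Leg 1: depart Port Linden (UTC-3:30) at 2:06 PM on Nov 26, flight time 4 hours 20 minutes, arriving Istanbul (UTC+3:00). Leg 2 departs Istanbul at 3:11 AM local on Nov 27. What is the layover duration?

2 hours 15 minutes

Convert departure to UTC: 2:06 PM + 3:30 = 5:36 PM UTC on Nov 26.
Add 4 hours and 20 minutes flight time → 9:56 PM UTC.
Istanbul is UTC+3:00, so local arrival = 9:56 PM + 3:00 = 12:56 AM on Nov 27.
Layover = 3:11 AM − 12:56 AM = 2 hours 15 minutes.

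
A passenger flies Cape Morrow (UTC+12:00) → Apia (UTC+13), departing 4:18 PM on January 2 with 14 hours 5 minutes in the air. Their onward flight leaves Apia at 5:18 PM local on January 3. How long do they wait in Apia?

9 hours 55 minutes

Convert departure to UTC: 4:18 PM − 12:00 = 4:18 AM UTC on Jan 2.
Add 14 hours 5 minutes flight time → 6:23 PM UTC.
Apia is UTC+13:00, so local arrival = 6:23 PM + 13:00 = 7:23 AM on Jan 3.
Layover = 5:18 PM − 7:23 AM = 9 hours 55 minutes.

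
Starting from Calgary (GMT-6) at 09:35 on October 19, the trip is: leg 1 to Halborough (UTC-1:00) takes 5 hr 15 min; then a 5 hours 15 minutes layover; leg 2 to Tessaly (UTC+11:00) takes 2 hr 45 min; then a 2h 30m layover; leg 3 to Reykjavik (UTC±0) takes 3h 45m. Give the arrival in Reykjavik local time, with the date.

11:05 on October 20

Convert departure to UTC: 09:35 + 6:00 = 15:35 UTC on Oct 19.
Add 5 hours 15 minutes leg 1 → 20:50 UTC.
Add 5 hours 15 minutes layover in Halborough → 02:05 UTC (Oct 20).
Add 2 hours and 45 minutes leg 2 → 04:50 UTC.
Add 2 hours 30 minutes layover in Tessaly → 07:20 UTC.
Add 3 hours 45 minutes leg 3 → 11:05 UTC.
Reykjavik is UTC+0, so local arrival is the same: 11:05 on Oct 20.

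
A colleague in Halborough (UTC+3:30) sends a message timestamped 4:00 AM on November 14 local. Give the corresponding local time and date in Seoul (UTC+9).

9:30 AM on Nov 14

In UTC: 4:00 AM − 3:30 = 12:30 AM on Nov 14.
Seoul is UTC+9:00: 12:30 AM + 9:00 = 9:30 AM on Nov 14.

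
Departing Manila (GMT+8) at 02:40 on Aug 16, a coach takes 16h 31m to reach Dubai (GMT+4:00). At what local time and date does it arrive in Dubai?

15:11 on August 16

Convert departure to UTC: 02:40 − 8:00 = 18:40 UTC on Aug 15.
Add 16 hours and 31 minutes travel time → 11:11 UTC (Aug 16).
Dubai is UTC+4:00, so local arrival = 11:11 + 4:00 = 15:11 on Aug 16.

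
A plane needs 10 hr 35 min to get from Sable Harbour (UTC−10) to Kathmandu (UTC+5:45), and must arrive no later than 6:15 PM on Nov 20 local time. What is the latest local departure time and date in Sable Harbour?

3:55 PM on November 19

Target arrival in UTC: 6:15 PM − 5:45 = 12:30 PM on Nov 20.
Subtract 10 hours and 35 minutes → departure 1:55 AM UTC on Nov 20.
Sable Harbour is UTC−10:00: 1:55 AM − 10:00 = 3:55 PM on Nov 19.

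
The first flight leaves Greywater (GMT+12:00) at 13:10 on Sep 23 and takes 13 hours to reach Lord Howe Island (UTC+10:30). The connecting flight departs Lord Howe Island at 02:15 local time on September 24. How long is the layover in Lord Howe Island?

Convert departure to UTC: 13:10 − 12:00 = 01:10 UTC on Sep 23.
Add 13 hours flight time → 14:10 UTC.
Lord Howe Island is UTC+10:30, so local arrival = 14:10 + 10:30 = 00:40 on Sep 24.
Layover = 02:15 − 00:40 = 1 hour 35 minutes.

1 hour 35 minutes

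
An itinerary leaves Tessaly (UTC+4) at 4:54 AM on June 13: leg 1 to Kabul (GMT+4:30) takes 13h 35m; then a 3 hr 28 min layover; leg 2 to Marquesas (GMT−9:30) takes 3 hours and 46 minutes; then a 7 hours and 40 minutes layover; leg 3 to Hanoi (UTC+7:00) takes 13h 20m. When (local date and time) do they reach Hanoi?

1:43 AM on June 15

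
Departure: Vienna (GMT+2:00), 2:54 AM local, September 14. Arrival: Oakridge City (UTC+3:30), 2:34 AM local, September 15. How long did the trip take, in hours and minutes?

Oakridge City is 1:30 ahead of Vienna.
Clock-face elapsed time (ignoring zones) is 23 hours 40 minutes.
Actual elapsed = 23 hours 40 minutes − 1:30 = 22 hours 10 minutes.

22 hours 10 minutes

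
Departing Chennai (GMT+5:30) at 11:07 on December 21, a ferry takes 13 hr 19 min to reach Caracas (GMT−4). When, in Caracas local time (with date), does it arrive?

14:56 on December 21

Convert departure to UTC: 11:07 − 5:30 = 05:37 UTC on Dec 21.
Add 13 hours and 19 minutes travel time → 18:56 UTC.
Caracas is UTC−4:00, so local arrival = 18:56 − 4:00 = 14:56 on Dec 21.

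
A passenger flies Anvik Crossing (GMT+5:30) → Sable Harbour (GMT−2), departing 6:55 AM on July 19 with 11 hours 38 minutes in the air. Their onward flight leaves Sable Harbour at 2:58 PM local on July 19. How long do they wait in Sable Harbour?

3 hours 55 minutes

Convert departure to UTC: 6:55 AM − 5:30 = 1:25 AM UTC on Jul 19.
Add 11 hours 38 minutes flight time → 1:03 PM UTC.
Sable Harbour is UTC−2:00, so local arrival = 1:03 PM − 2:00 = 11:03 AM on Jul 19.
Layover = 2:58 PM − 11:03 AM = 3 hours 55 minutes.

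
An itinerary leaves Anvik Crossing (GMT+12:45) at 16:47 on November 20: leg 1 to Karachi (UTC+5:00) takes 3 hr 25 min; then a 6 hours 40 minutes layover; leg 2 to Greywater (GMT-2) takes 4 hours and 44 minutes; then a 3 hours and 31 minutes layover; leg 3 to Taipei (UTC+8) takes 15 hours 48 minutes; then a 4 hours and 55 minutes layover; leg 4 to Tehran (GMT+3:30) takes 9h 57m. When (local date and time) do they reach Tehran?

08:32 on November 22

Convert departure to UTC: 16:47 − 12:45 = 04:02 UTC on Nov 20.
Add 3 hours and 25 minutes leg 1 → 07:27 UTC.
Add 6 hours and 40 minutes layover in Karachi → 14:07 UTC.
Add 4 hours and 44 minutes leg 2 → 18:51 UTC.
Add 3 hours and 31 minutes layover in Greywater → 22:22 UTC.
Add 15 hours 48 minutes leg 3 → 14:10 UTC (Nov 21).
Add 4 hours and 55 minutes layover in Taipei → 19:05 UTC.
Add 9 hours and 57 minutes leg 4 → 05:02 UTC (Nov 22).
Tehran is UTC+3:30, so local arrival = 05:02 + 3:30 = 08:32 on Nov 22.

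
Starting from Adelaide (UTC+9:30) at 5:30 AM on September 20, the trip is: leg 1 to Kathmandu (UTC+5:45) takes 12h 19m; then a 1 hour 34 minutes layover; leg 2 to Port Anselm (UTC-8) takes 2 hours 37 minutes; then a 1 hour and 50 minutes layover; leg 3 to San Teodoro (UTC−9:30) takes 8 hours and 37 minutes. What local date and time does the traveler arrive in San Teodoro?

1:27 PM on September 20

Convert departure to UTC: 5:30 AM − 9:30 = 8:00 PM UTC on Sep 19.
Add 12 hours 19 minutes leg 1 → 8:19 AM UTC (Sep 20).
Add 1 hour and 34 minutes layover in Kathmandu → 9:53 AM UTC.
Add 2 hours and 37 minutes leg 2 → 12:30 PM UTC.
Add 1 hour and 50 minutes layover in Port Anselm → 2:20 PM UTC.
Add 8 hours and 37 minutes leg 3 → 10:57 PM UTC.
San Teodoro is UTC−9:30, so local arrival = 10:57 PM − 9:30 = 1:27 PM on Sep 20.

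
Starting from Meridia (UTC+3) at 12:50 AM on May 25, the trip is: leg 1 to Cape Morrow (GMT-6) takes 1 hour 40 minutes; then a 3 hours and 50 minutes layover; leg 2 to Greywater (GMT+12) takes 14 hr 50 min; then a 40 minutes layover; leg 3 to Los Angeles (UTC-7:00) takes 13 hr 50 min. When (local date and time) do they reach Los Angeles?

Convert departure to UTC: 12:50 AM − 3:00 = 9:50 PM UTC on May 24.
Add 1 hour 40 minutes leg 1 → 11:30 PM UTC.
Add 3 hours 50 minutes layover in Cape Morrow → 3:20 AM UTC (May 25).
Add 14 hours 50 minutes leg 2 → 6:10 PM UTC.
Add 40 minutes layover in Greywater → 6:50 PM UTC.
Add 13 hours 50 minutes leg 3 → 8:40 AM UTC (May 26).
Los Angeles is UTC−7:00, so local arrival = 8:40 AM − 7:00 = 1:40 AM on May 26.

1:40 AM on May 26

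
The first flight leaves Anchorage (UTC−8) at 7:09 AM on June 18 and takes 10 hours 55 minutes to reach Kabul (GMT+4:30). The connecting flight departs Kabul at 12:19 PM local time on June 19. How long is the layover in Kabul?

Convert departure to UTC: 7:09 AM + 8:00 = 3:09 PM UTC on Jun 18.
Add 10 hours and 55 minutes flight time → 2:04 AM UTC (Jun 19).
Kabul is UTC+4:30, so local arrival = 2:04 AM + 4:30 = 6:34 AM on Jun 19.
Layover = 12:19 PM − 6:34 AM = 5 hours 45 minutes.

5 hours 45 minutes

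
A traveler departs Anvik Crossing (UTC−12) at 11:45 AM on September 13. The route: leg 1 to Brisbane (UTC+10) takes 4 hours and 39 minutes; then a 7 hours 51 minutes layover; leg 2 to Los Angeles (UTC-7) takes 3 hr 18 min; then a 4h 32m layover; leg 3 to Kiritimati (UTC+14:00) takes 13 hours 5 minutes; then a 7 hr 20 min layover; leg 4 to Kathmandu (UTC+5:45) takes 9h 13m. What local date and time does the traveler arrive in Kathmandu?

7:28 AM on September 16

Convert departure to UTC: 11:45 AM + 12:00 = 11:45 PM UTC on Sep 13.
Add 4 hours 39 minutes leg 1 → 4:24 AM UTC (Sep 14).
Add 7 hours and 51 minutes layover in Brisbane → 12:15 PM UTC.
Add 3 hours 18 minutes leg 2 → 3:33 PM UTC.
Add 4 hours and 32 minutes layover in Los Angeles → 8:05 PM UTC.
Add 13 hours 5 minutes leg 3 → 9:10 AM UTC (Sep 15).
Add 7 hours and 20 minutes layover in Kiritimati → 4:30 PM UTC.
Add 9 hours 13 minutes leg 4 → 1:43 AM UTC (Sep 16).
Kathmandu is UTC+5:45, so local arrival = 1:43 AM + 5:45 = 7:28 AM on Sep 16.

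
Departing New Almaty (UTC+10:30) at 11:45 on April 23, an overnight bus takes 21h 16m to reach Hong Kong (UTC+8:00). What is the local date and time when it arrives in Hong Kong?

06:31 on Apr 24

Convert departure to UTC: 11:45 − 10:30 = 01:15 UTC on Apr 23.
Add 21 hours 16 minutes travel time → 22:31 UTC.
Hong Kong is UTC+8:00, so local arrival = 22:31 + 8:00 = 06:31 on Apr 24.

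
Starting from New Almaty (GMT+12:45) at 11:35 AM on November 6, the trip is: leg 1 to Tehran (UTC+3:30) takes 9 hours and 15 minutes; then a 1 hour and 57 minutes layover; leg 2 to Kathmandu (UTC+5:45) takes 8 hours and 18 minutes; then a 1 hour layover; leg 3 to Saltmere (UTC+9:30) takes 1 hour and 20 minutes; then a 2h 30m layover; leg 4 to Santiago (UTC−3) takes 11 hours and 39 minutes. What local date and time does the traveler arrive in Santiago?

7:49 AM on November 7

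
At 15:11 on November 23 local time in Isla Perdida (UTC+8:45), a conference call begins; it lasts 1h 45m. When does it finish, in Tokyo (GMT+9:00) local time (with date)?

17:11 on Nov 23

Convert start to UTC: 15:11 − 8:45 = 06:26 UTC on Nov 23.
Add 1 hour and 45 minutes duration → 08:11 UTC.
Tokyo is UTC+9:00, so local end time = 08:11 + 9:00 = 17:11 on Nov 23.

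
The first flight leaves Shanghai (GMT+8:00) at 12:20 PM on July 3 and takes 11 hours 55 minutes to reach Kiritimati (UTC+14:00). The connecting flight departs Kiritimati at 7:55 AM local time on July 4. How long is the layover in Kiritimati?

Convert departure to UTC: 12:20 PM − 8:00 = 4:20 AM UTC on Jul 3.
Add 11 hours and 55 minutes flight time → 4:15 PM UTC.
Kiritimati is UTC+14:00, so local arrival = 4:15 PM + 14:00 = 6:15 AM on Jul 4.
Layover = 7:55 AM − 6:15 AM = 1 hour 40 minutes.

1 hour 40 minutes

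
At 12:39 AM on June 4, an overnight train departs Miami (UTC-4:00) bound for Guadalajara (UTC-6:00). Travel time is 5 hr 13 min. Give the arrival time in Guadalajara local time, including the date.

3:52 AM on June 4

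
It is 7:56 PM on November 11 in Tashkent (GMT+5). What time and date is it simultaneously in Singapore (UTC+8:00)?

In UTC: 7:56 PM − 5:00 = 2:56 PM on Nov 11.
Singapore is UTC+8:00: 2:56 PM + 8:00 = 10:56 PM on Nov 11.

10:56 PM on November 11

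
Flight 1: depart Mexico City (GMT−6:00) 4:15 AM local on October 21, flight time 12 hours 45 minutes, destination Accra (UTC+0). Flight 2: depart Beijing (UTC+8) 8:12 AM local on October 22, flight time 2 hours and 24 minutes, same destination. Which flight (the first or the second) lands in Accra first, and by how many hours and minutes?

Flight 1 in UTC: 4:15 AM + 6:00 = 10:15 AM on Oct 21.
+12 hours and 45 minutes → arrive 11:00 PM UTC on Oct 21.
Flight 2 in UTC: 8:12 AM − 8:00 = 12:12 AM on Oct 22.
+2 hours and 24 minutes → arrive 2:36 AM UTC on Oct 22.
Flight 1 lands earlier by 3 hours 36 minutes.

the first, by 3 hours 36 minutes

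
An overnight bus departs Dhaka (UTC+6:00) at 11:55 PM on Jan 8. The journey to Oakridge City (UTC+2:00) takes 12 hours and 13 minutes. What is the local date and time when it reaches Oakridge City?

Convert departure to UTC: 11:55 PM − 6:00 = 5:55 PM UTC on Jan 8.
Add 12 hours 13 minutes travel time → 6:08 AM UTC (Jan 9).
Oakridge City is UTC+2:00, so local arrival = 6:08 AM + 2:00 = 8:08 AM on Jan 9.

8:08 AM on Jan 9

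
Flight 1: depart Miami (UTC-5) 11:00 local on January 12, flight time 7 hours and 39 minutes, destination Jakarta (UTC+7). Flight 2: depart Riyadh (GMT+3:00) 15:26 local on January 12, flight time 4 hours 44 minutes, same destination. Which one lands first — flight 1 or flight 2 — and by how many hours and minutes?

Flight 1 in UTC: 11:00 + 5:00 = 16:00 on Jan 12.
+7 hours and 39 minutes → arrive 23:39 UTC on Jan 12.
Flight 2 in UTC: 15:26 − 3:00 = 12:26 on Jan 12.
+4 hours 44 minutes → arrive 17:10 UTC on Jan 12.
Flight 2 lands earlier by 6 hours 29 minutes.

the second, by 6 hours 29 minutes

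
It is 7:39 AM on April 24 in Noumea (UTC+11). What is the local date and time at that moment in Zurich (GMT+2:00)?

10:39 PM on April 23

In UTC: 7:39 AM − 11:00 = 8:39 PM on Apr 23.
Zurich is UTC+2:00: 8:39 PM + 2:00 = 10:39 PM on Apr 23.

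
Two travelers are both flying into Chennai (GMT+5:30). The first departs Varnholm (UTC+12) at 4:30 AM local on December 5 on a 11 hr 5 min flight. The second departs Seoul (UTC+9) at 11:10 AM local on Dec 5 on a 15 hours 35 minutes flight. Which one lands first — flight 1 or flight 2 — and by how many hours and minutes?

Flight 1 in UTC: 4:30 AM − 12:00 = 4:30 PM on Dec 4.
+11 hours and 5 minutes → arrive 3:35 AM UTC on Dec 5.
Flight 2 in UTC: 11:10 AM − 9:00 = 2:10 AM on Dec 5.
+15 hours and 35 minutes → arrive 5:45 PM UTC on Dec 5.
Flight 1 lands earlier by 14 hours 10 minutes.

the first, by 14 hours 10 minutes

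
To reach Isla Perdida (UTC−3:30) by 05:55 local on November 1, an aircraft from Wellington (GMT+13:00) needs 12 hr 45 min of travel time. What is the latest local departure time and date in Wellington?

09:40 on November 1

Target arrival in UTC: 05:55 + 3:30 = 09:25 on Nov 1.
Subtract 12 hours 45 minutes → departure 20:40 UTC on Oct 31.
Wellington is UTC+13:00: 20:40 + 13:00 = 09:40 on Nov 1.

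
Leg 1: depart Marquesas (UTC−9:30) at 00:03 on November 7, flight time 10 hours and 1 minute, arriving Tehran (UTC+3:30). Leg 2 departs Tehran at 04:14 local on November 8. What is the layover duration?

Convert departure to UTC: 00:03 + 9:30 = 09:33 UTC on Nov 7.
Add 10 hours and 1 minute flight time → 19:34 UTC.
Tehran is UTC+3:30, so local arrival = 19:34 + 3:30 = 23:04 on Nov 7.
Layover = 04:14 − 23:04 (+1 day) = 5 hours 10 minutes.

5 hours 10 minutes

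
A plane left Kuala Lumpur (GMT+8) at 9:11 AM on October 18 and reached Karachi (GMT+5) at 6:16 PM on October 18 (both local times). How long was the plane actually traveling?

Karachi is 3:00 behind Kuala Lumpur.
Clock-face elapsed time (ignoring zones) is 9 hours 5 minutes.
Actual elapsed = 9 hours 5 minutes + 3:00 = 12 hours 5 minutes.

12 hours 5 minutes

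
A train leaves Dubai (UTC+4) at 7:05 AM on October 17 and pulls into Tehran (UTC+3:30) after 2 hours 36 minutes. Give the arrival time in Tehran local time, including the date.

Convert departure to UTC: 7:05 AM − 4:00 = 3:05 AM UTC on Oct 17.
Add 2 hours and 36 minutes travel time → 5:41 AM UTC.
Tehran is UTC+3:30, so local arrival = 5:41 AM + 3:30 = 9:11 AM on Oct 17.

9:11 AM on Oct 17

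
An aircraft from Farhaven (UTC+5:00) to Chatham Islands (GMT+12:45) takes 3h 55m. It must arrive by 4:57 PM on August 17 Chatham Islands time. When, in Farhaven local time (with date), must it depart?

Target arrival in UTC: 4:57 PM − 12:45 = 4:12 AM on Aug 17.
Subtract 3 hours and 55 minutes → departure 12:17 AM UTC on Aug 17.
Farhaven is UTC+5:00: 12:17 AM + 5:00 = 5:17 AM on Aug 17.

5:17 AM on Aug 17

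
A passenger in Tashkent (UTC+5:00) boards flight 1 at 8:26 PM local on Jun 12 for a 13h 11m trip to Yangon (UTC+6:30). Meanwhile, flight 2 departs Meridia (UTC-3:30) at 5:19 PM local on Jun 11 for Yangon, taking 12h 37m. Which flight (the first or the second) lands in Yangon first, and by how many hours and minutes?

the second, by 19 hours 11 minutes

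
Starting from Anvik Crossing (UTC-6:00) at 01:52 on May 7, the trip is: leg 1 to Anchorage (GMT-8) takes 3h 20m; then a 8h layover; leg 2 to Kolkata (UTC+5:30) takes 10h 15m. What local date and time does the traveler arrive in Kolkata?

10:57 on May 8

Convert departure to UTC: 01:52 + 6:00 = 07:52 UTC on May 7.
Add 3 hours and 20 minutes leg 1 → 11:12 UTC.
Add 8 hours layover in Anchorage → 19:12 UTC.
Add 10 hours 15 minutes leg 2 → 05:27 UTC (May 8).
Kolkata is UTC+5:30, so local arrival = 05:27 + 5:30 = 10:57 on May 8.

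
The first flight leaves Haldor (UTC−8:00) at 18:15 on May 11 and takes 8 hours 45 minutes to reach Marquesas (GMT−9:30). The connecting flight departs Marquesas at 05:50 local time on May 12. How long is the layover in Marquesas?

Convert departure to UTC: 18:15 + 8:00 = 02:15 UTC on May 12.
Add 8 hours and 45 minutes flight time → 11:00 UTC.
Marquesas is UTC−9:30, so local arrival = 11:00 − 9:30 = 01:30 on May 12.
Layover = 05:50 − 01:30 = 4 hours 20 minutes.

4 hours 20 minutes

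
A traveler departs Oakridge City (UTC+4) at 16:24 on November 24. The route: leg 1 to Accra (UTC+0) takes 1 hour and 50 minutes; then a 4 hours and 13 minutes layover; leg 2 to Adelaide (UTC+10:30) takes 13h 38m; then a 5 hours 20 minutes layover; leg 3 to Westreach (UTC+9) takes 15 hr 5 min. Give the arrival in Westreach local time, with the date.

Convert departure to UTC: 16:24 − 4:00 = 12:24 UTC on Nov 24.
Add 1 hour and 50 minutes leg 1 → 14:14 UTC.
Add 4 hours and 13 minutes layover in Accra → 18:27 UTC.
Add 13 hours 38 minutes leg 2 → 08:05 UTC (Nov 25).
Add 5 hours and 20 minutes layover in Adelaide → 13:25 UTC.
Add 15 hours and 5 minutes leg 3 → 04:30 UTC (Nov 26).
Westreach is UTC+9:00, so local arrival = 04:30 + 9:00 = 13:30 on Nov 26.

13:30 on November 26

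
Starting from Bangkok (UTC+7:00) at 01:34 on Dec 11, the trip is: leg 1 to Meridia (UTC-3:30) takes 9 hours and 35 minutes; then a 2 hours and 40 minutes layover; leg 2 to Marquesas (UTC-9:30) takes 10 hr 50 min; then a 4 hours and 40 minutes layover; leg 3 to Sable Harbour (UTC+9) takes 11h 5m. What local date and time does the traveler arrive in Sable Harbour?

18:24 on Dec 12

Convert departure to UTC: 01:34 − 7:00 = 18:34 UTC on Dec 10.
Add 9 hours 35 minutes leg 1 → 04:09 UTC (Dec 11).
Add 2 hours 40 minutes layover in Meridia → 06:49 UTC.
Add 10 hours 50 minutes leg 2 → 17:39 UTC.
Add 4 hours and 40 minutes layover in Marquesas → 22:19 UTC.
Add 11 hours and 5 minutes leg 3 → 09:24 UTC (Dec 12).
Sable Harbour is UTC+9:00, so local arrival = 09:24 + 9:00 = 18:24 on Dec 12.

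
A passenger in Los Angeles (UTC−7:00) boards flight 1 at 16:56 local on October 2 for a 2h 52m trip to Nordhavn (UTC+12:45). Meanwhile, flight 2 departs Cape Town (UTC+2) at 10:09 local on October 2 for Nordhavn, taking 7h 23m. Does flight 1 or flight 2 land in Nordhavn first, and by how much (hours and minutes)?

Flight 1 in UTC: 16:56 + 7:00 = 23:56 on Oct 2.
+2 hours 52 minutes → arrive 02:48 UTC on Oct 3.
Flight 2 in UTC: 10:09 − 2:00 = 08:09 on Oct 2.
+7 hours and 23 minutes → arrive 15:32 UTC on Oct 2.
Flight 2 lands earlier by 11 hours 16 minutes.

the second, by 11 hours 16 minutes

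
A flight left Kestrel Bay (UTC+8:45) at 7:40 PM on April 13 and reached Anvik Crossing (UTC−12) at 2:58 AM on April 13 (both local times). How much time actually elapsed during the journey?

Anvik Crossing is 20:45 behind Kestrel Bay.
Clock-face elapsed time (ignoring zones) is −16 hours 42 minutes.
Actual elapsed = −16 hours 42 minutes + 20:45 = 4 hours 3 minutes.

4 hours 3 minutes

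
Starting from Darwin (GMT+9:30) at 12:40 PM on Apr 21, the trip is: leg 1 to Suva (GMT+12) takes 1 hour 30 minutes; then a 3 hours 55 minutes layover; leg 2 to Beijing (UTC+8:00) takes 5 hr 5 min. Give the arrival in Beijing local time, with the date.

Convert departure to UTC: 12:40 PM − 9:30 = 3:10 AM UTC on Apr 21.
Add 1 hour 30 minutes leg 1 → 4:40 AM UTC.
Add 3 hours 55 minutes layover in Suva → 8:35 AM UTC.
Add 5 hours and 5 minutes leg 2 → 1:40 PM UTC.
Beijing is UTC+8:00, so local arrival = 1:40 PM + 8:00 = 9:40 PM on Apr 21.

9:40 PM on April 21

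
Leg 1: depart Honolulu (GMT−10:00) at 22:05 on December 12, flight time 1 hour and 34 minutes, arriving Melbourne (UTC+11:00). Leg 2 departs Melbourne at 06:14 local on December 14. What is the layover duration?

9 hours 35 minutes

Convert departure to UTC: 22:05 + 10:00 = 08:05 UTC on Dec 13.
Add 1 hour and 34 minutes flight time → 09:39 UTC.
Melbourne is UTC+11:00, so local arrival = 09:39 + 11:00 = 20:39 on Dec 13.
Layover = 06:14 − 20:39 (+1 day) = 9 hours 35 minutes.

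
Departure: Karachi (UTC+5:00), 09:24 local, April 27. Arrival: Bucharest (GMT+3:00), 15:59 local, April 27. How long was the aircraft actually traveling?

8 hours 35 minutes

Bucharest is 2:00 behind Karachi.
Clock-face elapsed time (ignoring zones) is 6 hours 35 minutes.
Actual elapsed = 6 hours 35 minutes + 2:00 = 8 hours 35 minutes.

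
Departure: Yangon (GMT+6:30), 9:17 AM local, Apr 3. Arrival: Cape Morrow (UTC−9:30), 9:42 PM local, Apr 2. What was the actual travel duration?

4 hours 25 minutes

Departure in UTC: 9:17 AM − 6:30 = 2:47 AM on Apr 3.
Arrival in UTC: 9:42 PM + 9:30 = 7:12 AM on Apr 3.
Elapsed = 7:12 AM − 2:47 AM = 4 hours 25 minutes.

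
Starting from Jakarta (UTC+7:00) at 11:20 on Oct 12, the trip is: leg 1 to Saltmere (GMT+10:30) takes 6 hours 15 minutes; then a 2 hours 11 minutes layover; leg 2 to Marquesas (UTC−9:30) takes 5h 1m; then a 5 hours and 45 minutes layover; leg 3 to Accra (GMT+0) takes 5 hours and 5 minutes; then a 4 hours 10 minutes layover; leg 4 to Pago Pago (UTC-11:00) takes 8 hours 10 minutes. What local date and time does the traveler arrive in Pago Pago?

Convert departure to UTC: 11:20 − 7:00 = 04:20 UTC on Oct 12.
Add 6 hours 15 minutes leg 1 → 10:35 UTC.
Add 2 hours 11 minutes layover in Saltmere → 12:46 UTC.
Add 5 hours and 1 minute leg 2 → 17:47 UTC.
Add 5 hours 45 minutes layover in Marquesas → 23:32 UTC.
Add 5 hours and 5 minutes leg 3 → 04:37 UTC (Oct 13).
Add 4 hours and 10 minutes layover in Accra → 08:47 UTC.
Add 8 hours 10 minutes leg 4 → 16:57 UTC.
Pago Pago is UTC−11:00, so local arrival = 16:57 − 11:00 = 05:57 on Oct 13.

05:57 on Oct 13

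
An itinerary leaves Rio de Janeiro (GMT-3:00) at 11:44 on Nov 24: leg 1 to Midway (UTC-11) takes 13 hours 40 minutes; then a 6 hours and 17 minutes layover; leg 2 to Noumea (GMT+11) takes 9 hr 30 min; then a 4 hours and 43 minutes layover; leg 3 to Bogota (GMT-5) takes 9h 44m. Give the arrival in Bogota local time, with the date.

05:38 on Nov 26

Convert departure to UTC: 11:44 + 3:00 = 14:44 UTC on Nov 24.
Add 13 hours 40 minutes leg 1 → 04:24 UTC (Nov 25).
Add 6 hours 17 minutes layover in Midway → 10:41 UTC.
Add 9 hours 30 minutes leg 2 → 20:11 UTC.
Add 4 hours 43 minutes layover in Noumea → 00:54 UTC (Nov 26).
Add 9 hours 44 minutes leg 3 → 10:38 UTC.
Bogota is UTC−5:00, so local arrival = 10:38 − 5:00 = 05:38 on Nov 26.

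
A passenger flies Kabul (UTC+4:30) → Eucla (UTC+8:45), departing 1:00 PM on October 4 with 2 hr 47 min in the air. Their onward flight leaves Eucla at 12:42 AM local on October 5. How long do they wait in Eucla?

Convert departure to UTC: 1:00 PM − 4:30 = 8:30 AM UTC on Oct 4.
Add 2 hours and 47 minutes flight time → 11:17 AM UTC.
Eucla is UTC+8:45, so local arrival = 11:17 AM + 8:45 = 8:02 PM on Oct 4.
Layover = 12:42 AM − 8:02 PM (+1 day) = 4 hours 40 minutes.

4 hours 40 minutes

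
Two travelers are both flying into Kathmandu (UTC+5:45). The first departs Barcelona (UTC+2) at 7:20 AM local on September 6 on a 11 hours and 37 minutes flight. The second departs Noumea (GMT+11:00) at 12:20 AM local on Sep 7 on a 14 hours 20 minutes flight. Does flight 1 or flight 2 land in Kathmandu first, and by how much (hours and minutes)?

the first, by 10 hours 43 minutes

Flight 1 in UTC: 7:20 AM − 2:00 = 5:20 AM on Sep 6.
+11 hours 37 minutes → arrive 4:57 PM UTC on Sep 6.
Flight 2 in UTC: 12:20 AM − 11:00 = 1:20 PM on Sep 6.
+14 hours and 20 minutes → arrive 3:40 AM UTC on Sep 7.
Flight 1 lands earlier by 10 hours 43 minutes.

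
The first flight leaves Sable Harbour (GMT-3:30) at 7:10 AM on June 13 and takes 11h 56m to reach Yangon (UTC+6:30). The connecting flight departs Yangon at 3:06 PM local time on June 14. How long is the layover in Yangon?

Convert departure to UTC: 7:10 AM + 3:30 = 10:40 AM UTC on Jun 13.
Add 11 hours 56 minutes flight time → 10:36 PM UTC.
Yangon is UTC+6:30, so local arrival = 10:36 PM + 6:30 = 5:06 AM on Jun 14.
Layover = 3:06 PM − 5:06 AM = 10 hours.

10 hours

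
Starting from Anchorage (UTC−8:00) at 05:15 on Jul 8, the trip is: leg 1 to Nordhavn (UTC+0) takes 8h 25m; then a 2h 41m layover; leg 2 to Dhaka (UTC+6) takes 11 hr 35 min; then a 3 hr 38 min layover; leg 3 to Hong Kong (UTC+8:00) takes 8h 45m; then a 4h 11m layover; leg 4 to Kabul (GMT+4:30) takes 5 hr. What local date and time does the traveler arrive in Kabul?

Convert departure to UTC: 05:15 + 8:00 = 13:15 UTC on Jul 8.
Add 8 hours 25 minutes leg 1 → 21:40 UTC.
Add 2 hours and 41 minutes layover in Nordhavn → 00:21 UTC (Jul 9).
Add 11 hours 35 minutes leg 2 → 11:56 UTC.
Add 3 hours 38 minutes layover in Dhaka → 15:34 UTC.
Add 8 hours and 45 minutes leg 3 → 00:19 UTC (Jul 10).
Add 4 hours 11 minutes layover in Hong Kong → 04:30 UTC.
Add 5 hours leg 4 → 09:30 UTC.
Kabul is UTC+4:30, so local arrival = 09:30 + 4:30 = 14:00 on Jul 10.

14:00 on July 10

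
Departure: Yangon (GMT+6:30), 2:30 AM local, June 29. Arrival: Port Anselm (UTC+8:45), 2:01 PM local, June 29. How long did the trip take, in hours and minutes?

Departure in UTC: 2:30 AM − 6:30 = 8:00 PM on Jun 28.
Arrival in UTC: 2:01 PM − 8:45 = 5:16 AM on Jun 29.
Elapsed = 5:16 AM − 8:00 PM (+1 day) = 9 hours 16 minutes.

9 hours 16 minutes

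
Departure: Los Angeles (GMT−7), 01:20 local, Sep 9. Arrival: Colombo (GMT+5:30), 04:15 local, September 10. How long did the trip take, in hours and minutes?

Colombo is 12:30 ahead of Los Angeles.
Clock-face elapsed time (ignoring zones) is 26 hours 55 minutes.
Actual elapsed = 26 hours 55 minutes − 12:30 = 14 hours 25 minutes.

14 hours 25 minutes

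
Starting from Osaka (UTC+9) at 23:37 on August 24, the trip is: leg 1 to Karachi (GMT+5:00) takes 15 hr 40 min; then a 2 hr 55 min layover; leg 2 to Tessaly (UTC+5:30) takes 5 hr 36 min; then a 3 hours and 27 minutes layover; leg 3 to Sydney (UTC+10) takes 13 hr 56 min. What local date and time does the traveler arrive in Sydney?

Convert departure to UTC: 23:37 − 9:00 = 14:37 UTC on Aug 24.
Add 15 hours 40 minutes leg 1 → 06:17 UTC (Aug 25).
Add 2 hours and 55 minutes layover in Karachi → 09:12 UTC.
Add 5 hours and 36 minutes leg 2 → 14:48 UTC.
Add 3 hours and 27 minutes layover in Tessaly → 18:15 UTC.
Add 13 hours and 56 minutes leg 3 → 08:11 UTC (Aug 26).
Sydney is UTC+10:00, so local arrival = 08:11 + 10:00 = 18:11 on Aug 26.

18:11 on August 26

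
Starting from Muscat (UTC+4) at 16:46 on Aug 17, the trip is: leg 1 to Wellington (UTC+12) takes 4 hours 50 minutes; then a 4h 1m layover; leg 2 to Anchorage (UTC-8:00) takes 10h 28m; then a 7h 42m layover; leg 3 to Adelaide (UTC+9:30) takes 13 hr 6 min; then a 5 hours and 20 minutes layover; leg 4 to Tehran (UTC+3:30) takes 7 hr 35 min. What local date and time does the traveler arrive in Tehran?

21:18 on Aug 19

Convert departure to UTC: 16:46 − 4:00 = 12:46 UTC on Aug 17.
Add 4 hours and 50 minutes leg 1 → 17:36 UTC.
Add 4 hours 1 minute layover in Wellington → 21:37 UTC.
Add 10 hours 28 minutes leg 2 → 08:05 UTC (Aug 18).
Add 7 hours 42 minutes layover in Anchorage → 15:47 UTC.
Add 13 hours and 6 minutes leg 3 → 04:53 UTC (Aug 19).
Add 5 hours 20 minutes layover in Adelaide → 10:13 UTC.
Add 7 hours 35 minutes leg 4 → 17:48 UTC.
Tehran is UTC+3:30, so local arrival = 17:48 + 3:30 = 21:18 on Aug 19.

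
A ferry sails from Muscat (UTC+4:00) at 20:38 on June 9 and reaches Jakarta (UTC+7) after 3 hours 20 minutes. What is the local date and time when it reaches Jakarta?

Convert departure to UTC: 20:38 − 4:00 = 16:38 UTC on Jun 9.
Add 3 hours and 20 minutes travel time → 19:58 UTC.
Jakarta is UTC+7:00, so local arrival = 19:58 + 7:00 = 02:58 on Jun 10.

02:58 on June 10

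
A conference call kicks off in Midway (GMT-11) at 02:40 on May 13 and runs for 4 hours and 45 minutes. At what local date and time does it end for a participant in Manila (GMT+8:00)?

Manila is 19:00 ahead of Midway.
After 4 hours and 45 minutes it is 07:25 in Midway.
Shift by the zone difference: 07:25 + 19:00 = 02:25 on May 14 in Manila.

02:25 on May 14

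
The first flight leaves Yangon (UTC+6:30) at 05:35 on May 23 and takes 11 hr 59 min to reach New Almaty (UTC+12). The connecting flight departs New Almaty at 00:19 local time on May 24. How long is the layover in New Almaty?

Convert departure to UTC: 05:35 − 6:30 = 23:05 UTC on May 22.
Add 11 hours 59 minutes flight time → 11:04 UTC (May 23).
New Almaty is UTC+12:00, so local arrival = 11:04 + 12:00 = 23:04 on May 23.
Layover = 00:19 − 23:04 (+1 day) = 1 hour 15 minutes.

1 hour 15 minutes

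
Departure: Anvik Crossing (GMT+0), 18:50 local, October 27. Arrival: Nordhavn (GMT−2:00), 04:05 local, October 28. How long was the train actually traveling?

11 hours 15 minutes

Departure is already UTC: 18:50 on Oct 27.
Arrival in UTC: 04:05 + 2:00 = 06:05 on Oct 28.
Elapsed = 06:05 − 18:50 (+1 day) = 11 hours 15 minutes.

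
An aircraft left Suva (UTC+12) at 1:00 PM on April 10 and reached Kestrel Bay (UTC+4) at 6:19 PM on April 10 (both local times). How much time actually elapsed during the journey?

13 hours 19 minutes

Departure in UTC: 1:00 PM − 12:00 = 1:00 AM on Apr 10.
Arrival in UTC: 6:19 PM − 4:00 = 2:19 PM on Apr 10.
Elapsed = 2:19 PM − 1:00 AM = 13 hours 19 minutes.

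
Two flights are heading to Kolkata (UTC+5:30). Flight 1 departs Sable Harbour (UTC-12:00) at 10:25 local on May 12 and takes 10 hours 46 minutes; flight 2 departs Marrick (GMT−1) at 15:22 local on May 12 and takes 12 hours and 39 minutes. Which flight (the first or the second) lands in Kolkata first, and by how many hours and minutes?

the second, by 4 hours 10 minutes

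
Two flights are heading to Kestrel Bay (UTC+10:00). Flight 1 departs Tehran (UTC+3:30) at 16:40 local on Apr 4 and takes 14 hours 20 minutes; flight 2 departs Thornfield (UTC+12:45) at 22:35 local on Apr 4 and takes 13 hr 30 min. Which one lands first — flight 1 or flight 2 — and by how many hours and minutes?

Flight 1 in UTC: 16:40 − 3:30 = 13:10 on Apr 4.
+14 hours and 20 minutes → arrive 03:30 UTC on Apr 5.
Flight 2 in UTC: 22:35 − 12:45 = 09:50 on Apr 4.
+13 hours and 30 minutes → arrive 23:20 UTC on Apr 4.
Flight 2 lands earlier by 4 hours 10 minutes.

the second, by 4 hours 10 minutes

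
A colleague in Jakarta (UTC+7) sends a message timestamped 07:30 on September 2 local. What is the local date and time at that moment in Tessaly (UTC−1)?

In UTC: 07:30 − 7:00 = 00:30 on Sep 2.
Tessaly is UTC−1:00: 00:30 − 1:00 = 23:30 on Sep 1.

23:30 on September 1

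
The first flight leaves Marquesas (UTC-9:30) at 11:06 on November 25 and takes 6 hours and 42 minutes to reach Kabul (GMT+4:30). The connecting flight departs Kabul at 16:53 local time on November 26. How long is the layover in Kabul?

9 hours 5 minutes

Convert departure to UTC: 11:06 + 9:30 = 20:36 UTC on Nov 25.
Add 6 hours and 42 minutes flight time → 03:18 UTC (Nov 26).
Kabul is UTC+4:30, so local arrival = 03:18 + 4:30 = 07:48 on Nov 26.
Layover = 16:53 − 07:48 = 9 hours 5 minutes.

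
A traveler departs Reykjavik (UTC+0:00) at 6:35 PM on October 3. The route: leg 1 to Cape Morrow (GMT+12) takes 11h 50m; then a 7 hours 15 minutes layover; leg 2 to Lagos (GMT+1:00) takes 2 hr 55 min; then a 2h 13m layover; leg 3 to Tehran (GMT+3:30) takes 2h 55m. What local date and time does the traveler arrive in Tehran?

1:13 AM on Oct 5

Reykjavik is at UTC+0, so departure is already 6:35 PM UTC on Oct 3.
Add 11 hours and 50 minutes leg 1 → 6:25 AM UTC (Oct 4).
Add 7 hours and 15 minutes layover in Cape Morrow → 1:40 PM UTC.
Add 2 hours and 55 minutes leg 2 → 4:35 PM UTC.
Add 2 hours and 13 minutes layover in Lagos → 6:48 PM UTC.
Add 2 hours 55 minutes leg 3 → 9:43 PM UTC.
Tehran is UTC+3:30, so local arrival = 9:43 PM + 3:30 = 1:13 AM on Oct 5.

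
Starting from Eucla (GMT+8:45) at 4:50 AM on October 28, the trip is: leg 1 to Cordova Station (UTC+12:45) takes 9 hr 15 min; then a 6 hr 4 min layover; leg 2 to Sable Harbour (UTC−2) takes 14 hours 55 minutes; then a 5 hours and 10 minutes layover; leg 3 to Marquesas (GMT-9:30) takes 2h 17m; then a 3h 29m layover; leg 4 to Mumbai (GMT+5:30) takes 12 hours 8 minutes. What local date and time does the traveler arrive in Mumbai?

Convert departure to UTC: 4:50 AM − 8:45 = 8:05 PM UTC on Oct 27.
Add 9 hours and 15 minutes leg 1 → 5:20 AM UTC (Oct 28).
Add 6 hours and 4 minutes layover in Cordova Station → 11:24 AM UTC.
Add 14 hours 55 minutes leg 2 → 2:19 AM UTC (Oct 29).
Add 5 hours 10 minutes layover in Sable Harbour → 7:29 AM UTC.
Add 2 hours 17 minutes leg 3 → 9:46 AM UTC.
Add 3 hours 29 minutes layover in Marquesas → 1:15 PM UTC.
Add 12 hours 8 minutes leg 4 → 1:23 AM UTC (Oct 30).
Mumbai is UTC+5:30, so local arrival = 1:23 AM + 5:30 = 6:53 AM on Oct 30.

6:53 AM on Oct 30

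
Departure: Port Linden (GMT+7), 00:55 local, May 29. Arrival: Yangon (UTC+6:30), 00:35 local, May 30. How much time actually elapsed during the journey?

24 hours 10 minutes

Yangon is 0:30 behind Port Linden.
Clock-face elapsed time (ignoring zones) is 23 hours 40 minutes.
Actual elapsed = 23 hours 40 minutes + 0:30 = 24 hours 10 minutes.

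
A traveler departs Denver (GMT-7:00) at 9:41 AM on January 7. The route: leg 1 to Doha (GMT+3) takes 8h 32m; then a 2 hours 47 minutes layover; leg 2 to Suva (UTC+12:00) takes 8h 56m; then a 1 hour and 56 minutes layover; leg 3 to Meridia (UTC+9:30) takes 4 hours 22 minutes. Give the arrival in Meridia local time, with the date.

4:44 AM on January 9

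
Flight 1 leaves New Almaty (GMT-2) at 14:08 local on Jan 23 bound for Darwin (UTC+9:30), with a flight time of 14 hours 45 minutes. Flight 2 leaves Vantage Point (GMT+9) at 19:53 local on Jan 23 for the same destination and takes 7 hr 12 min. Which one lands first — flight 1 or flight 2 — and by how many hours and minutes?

the second, by 12 hours 48 minutes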